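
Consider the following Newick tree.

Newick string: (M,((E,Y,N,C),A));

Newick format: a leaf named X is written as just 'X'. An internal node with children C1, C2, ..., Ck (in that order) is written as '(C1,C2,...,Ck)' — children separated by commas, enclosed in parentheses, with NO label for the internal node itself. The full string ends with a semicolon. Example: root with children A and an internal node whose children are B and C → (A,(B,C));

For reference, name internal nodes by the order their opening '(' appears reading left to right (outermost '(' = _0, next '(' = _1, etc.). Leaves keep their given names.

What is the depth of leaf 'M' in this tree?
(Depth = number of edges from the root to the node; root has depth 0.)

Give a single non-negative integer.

Answer: 1

Derivation:
Newick: (M,((E,Y,N,C),A));
Naming internals by '(' encounter order: outermost '(' = _0, next = _1, ...
Query node: M
Path from root: _0 -> M
Depth of M: 1 (number of edges from root)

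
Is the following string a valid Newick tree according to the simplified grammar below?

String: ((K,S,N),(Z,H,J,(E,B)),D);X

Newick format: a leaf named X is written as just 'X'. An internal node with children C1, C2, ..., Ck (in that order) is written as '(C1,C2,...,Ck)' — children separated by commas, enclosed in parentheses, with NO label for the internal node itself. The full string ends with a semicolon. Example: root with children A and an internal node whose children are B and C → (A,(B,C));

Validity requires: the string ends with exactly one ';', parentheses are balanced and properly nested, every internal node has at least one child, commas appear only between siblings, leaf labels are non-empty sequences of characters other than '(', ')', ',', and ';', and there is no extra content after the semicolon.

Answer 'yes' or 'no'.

Input: ((K,S,N),(Z,H,J,(E,B)),D);X
Paren balance: 4 '(' vs 4 ')' OK
Ends with single ';': False
Full parse: FAILS (must end with ;)
Valid: False

Answer: no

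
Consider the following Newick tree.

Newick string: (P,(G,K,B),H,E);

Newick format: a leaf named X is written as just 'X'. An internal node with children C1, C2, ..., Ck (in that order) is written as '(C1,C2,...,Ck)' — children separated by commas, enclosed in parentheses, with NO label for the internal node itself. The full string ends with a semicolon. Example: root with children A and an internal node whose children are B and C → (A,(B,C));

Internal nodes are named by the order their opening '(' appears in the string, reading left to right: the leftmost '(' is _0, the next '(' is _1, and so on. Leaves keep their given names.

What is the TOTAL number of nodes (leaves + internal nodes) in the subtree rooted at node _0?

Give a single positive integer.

Newick: (P,(G,K,B),H,E);
Locate _0: it is the '(' at position 0 (the 1st '(' reading left to right).
Query: subtree rooted at _0
_0: subtree_size = 1 + 7
  P: subtree_size = 1 + 0
  _1: subtree_size = 1 + 3
    G: subtree_size = 1 + 0
    K: subtree_size = 1 + 0
    B: subtree_size = 1 + 0
  H: subtree_size = 1 + 0
  E: subtree_size = 1 + 0
Total subtree size of _0: 8

Answer: 8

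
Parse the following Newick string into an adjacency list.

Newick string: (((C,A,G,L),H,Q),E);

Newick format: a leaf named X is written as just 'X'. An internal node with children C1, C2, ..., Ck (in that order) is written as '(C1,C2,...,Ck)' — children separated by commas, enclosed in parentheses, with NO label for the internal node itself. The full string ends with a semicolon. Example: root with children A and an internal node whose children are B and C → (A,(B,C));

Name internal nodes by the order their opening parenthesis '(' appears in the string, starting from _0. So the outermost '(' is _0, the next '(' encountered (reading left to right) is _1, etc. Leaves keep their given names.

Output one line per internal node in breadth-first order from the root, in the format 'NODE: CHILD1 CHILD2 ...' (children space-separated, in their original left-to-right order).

Answer: _0: _1 E
_1: _2 H Q
_2: C A G L

Derivation:
Input: (((C,A,G,L),H,Q),E);
Scanning left-to-right, naming '(' by encounter order:
  pos 0: '(' -> open internal node _0 (depth 1)
  pos 1: '(' -> open internal node _1 (depth 2)
  pos 2: '(' -> open internal node _2 (depth 3)
  pos 10: ')' -> close internal node _2 (now at depth 2)
  pos 15: ')' -> close internal node _1 (now at depth 1)
  pos 18: ')' -> close internal node _0 (now at depth 0)
Total internal nodes: 3
BFS adjacency from root:
  _0: _1 E
  _1: _2 H Q
  _2: C A G L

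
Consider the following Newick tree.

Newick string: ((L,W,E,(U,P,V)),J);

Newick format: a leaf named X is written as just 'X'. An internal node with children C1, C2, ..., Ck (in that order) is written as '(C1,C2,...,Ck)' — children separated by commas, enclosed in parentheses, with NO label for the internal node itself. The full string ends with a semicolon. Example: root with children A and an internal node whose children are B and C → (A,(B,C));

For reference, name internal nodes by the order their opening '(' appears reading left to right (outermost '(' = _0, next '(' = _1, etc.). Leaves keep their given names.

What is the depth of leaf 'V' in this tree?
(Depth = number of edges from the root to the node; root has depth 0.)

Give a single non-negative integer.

Answer: 3

Derivation:
Newick: ((L,W,E,(U,P,V)),J);
Naming internals by '(' encounter order: outermost '(' = _0, next = _1, ...
Query node: V
Path from root: _0 -> _1 -> _2 -> V
Depth of V: 3 (number of edges from root)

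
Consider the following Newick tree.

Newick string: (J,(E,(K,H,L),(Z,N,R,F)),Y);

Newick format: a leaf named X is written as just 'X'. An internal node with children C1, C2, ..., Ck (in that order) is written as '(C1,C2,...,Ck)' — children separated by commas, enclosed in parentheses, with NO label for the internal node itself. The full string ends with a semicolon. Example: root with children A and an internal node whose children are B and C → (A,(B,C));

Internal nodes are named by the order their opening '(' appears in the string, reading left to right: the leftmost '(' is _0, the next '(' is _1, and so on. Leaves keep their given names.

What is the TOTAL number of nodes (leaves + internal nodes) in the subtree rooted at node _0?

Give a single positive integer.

Newick: (J,(E,(K,H,L),(Z,N,R,F)),Y);
Locate _0: it is the '(' at position 0 (the 1st '(' reading left to right).
Query: subtree rooted at _0
_0: subtree_size = 1 + 13
  J: subtree_size = 1 + 0
  _1: subtree_size = 1 + 10
    E: subtree_size = 1 + 0
    _2: subtree_size = 1 + 3
      K: subtree_size = 1 + 0
      H: subtree_size = 1 + 0
      L: subtree_size = 1 + 0
    _3: subtree_size = 1 + 4
      Z: subtree_size = 1 + 0
      N: subtree_size = 1 + 0
      R: subtree_size = 1 + 0
      F: subtree_size = 1 + 0
  Y: subtree_size = 1 + 0
Total subtree size of _0: 14

Answer: 14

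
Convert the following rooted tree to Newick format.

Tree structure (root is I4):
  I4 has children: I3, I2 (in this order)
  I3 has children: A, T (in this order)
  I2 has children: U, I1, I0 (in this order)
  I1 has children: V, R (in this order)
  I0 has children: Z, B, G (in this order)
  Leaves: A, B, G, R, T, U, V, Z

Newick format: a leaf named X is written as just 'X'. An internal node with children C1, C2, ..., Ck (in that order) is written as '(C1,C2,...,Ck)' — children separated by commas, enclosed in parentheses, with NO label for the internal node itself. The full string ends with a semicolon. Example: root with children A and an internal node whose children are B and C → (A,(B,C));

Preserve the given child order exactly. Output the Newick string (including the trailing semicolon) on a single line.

Answer: ((A,T),(U,(V,R),(Z,B,G)));

Derivation:
internal I4 with children ['I3', 'I2']
  internal I3 with children ['A', 'T']
    leaf 'A' → 'A'
    leaf 'T' → 'T'
  → '(A,T)'
  internal I2 with children ['U', 'I1', 'I0']
    leaf 'U' → 'U'
    internal I1 with children ['V', 'R']
      leaf 'V' → 'V'
      leaf 'R' → 'R'
    → '(V,R)'
    internal I0 with children ['Z', 'B', 'G']
      leaf 'Z' → 'Z'
      leaf 'B' → 'B'
      leaf 'G' → 'G'
    → '(Z,B,G)'
  → '(U,(V,R),(Z,B,G))'
→ '((A,T),(U,(V,R),(Z,B,G)))'
Final: ((A,T),(U,(V,R),(Z,B,G)));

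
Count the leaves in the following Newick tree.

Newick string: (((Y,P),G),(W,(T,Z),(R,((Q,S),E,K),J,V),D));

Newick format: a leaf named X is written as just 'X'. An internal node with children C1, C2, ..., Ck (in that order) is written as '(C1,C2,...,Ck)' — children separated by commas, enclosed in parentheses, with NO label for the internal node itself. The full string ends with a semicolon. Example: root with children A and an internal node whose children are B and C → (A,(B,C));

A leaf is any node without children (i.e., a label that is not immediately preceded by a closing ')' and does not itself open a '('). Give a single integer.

Answer: 14

Derivation:
Newick: (((Y,P),G),(W,(T,Z),(R,((Q,S),E,K),J,V),D));
Scan left-to-right; a leaf is any maximal label run not followed by '(':
  pos 3: leaf 'Y' → count = 1
  pos 5: leaf 'P' → count = 2
  pos 8: leaf 'G' → count = 3
  pos 12: leaf 'W' → count = 4
  pos 15: leaf 'T' → count = 5
  pos 17: leaf 'Z' → count = 6
  pos 21: leaf 'R' → count = 7
  pos 25: leaf 'Q' → count = 8
  pos 27: leaf 'S' → count = 9
  pos 30: leaf 'E' → count = 10
  pos 32: leaf 'K' → count = 11
  pos 35: leaf 'J' → count = 12
  pos 37: leaf 'V' → count = 13
  pos 40: leaf 'D' → count = 14
Total leaves: 14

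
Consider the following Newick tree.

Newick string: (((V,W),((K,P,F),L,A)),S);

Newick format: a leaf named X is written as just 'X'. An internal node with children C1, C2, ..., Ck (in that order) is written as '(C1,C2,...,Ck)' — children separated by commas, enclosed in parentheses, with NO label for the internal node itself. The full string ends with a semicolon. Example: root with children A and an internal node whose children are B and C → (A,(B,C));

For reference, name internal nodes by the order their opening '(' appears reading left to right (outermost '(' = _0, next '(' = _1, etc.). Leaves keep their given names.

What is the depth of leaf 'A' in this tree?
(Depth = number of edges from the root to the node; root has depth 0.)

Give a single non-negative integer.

Newick: (((V,W),((K,P,F),L,A)),S);
Naming internals by '(' encounter order: outermost '(' = _0, next = _1, ...
Query node: A
Path from root: _0 -> _1 -> _3 -> A
Depth of A: 3 (number of edges from root)

Answer: 3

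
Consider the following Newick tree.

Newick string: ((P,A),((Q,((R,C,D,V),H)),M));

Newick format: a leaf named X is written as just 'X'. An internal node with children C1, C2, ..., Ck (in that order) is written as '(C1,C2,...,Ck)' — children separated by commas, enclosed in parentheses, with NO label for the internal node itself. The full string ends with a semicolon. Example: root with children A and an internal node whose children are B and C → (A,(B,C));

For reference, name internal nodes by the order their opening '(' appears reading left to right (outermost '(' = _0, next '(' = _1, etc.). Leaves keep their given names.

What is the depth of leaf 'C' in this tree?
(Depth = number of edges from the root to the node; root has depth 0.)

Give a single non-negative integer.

Newick: ((P,A),((Q,((R,C,D,V),H)),M));
Naming internals by '(' encounter order: outermost '(' = _0, next = _1, ...
Query node: C
Path from root: _0 -> _2 -> _3 -> _4 -> _5 -> C
Depth of C: 5 (number of edges from root)

Answer: 5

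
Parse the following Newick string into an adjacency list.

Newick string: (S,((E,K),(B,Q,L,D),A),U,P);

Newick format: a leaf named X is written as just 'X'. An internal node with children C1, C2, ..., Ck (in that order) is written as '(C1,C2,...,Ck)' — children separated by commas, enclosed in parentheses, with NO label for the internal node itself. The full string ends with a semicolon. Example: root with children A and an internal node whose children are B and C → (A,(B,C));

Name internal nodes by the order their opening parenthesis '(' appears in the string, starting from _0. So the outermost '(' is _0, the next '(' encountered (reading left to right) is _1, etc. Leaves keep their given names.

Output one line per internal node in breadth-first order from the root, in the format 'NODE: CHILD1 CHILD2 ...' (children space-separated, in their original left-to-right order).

Input: (S,((E,K),(B,Q,L,D),A),U,P);
Scanning left-to-right, naming '(' by encounter order:
  pos 0: '(' -> open internal node _0 (depth 1)
  pos 3: '(' -> open internal node _1 (depth 2)
  pos 4: '(' -> open internal node _2 (depth 3)
  pos 8: ')' -> close internal node _2 (now at depth 2)
  pos 10: '(' -> open internal node _3 (depth 3)
  pos 18: ')' -> close internal node _3 (now at depth 2)
  pos 21: ')' -> close internal node _1 (now at depth 1)
  pos 26: ')' -> close internal node _0 (now at depth 0)
Total internal nodes: 4
BFS adjacency from root:
  _0: S _1 U P
  _1: _2 _3 A
  _2: E K
  _3: B Q L D

Answer: _0: S _1 U P
_1: _2 _3 A
_2: E K
_3: B Q L D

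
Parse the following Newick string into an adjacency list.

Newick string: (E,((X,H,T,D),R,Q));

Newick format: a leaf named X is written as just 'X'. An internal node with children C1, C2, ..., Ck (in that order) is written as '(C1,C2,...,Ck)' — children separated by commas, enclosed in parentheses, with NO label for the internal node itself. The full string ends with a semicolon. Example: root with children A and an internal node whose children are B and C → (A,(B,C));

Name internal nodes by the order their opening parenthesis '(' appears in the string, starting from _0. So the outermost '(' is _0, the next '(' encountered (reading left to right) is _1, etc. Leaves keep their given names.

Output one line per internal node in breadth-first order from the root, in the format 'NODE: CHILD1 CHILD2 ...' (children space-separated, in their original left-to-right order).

Answer: _0: E _1
_1: _2 R Q
_2: X H T D

Derivation:
Input: (E,((X,H,T,D),R,Q));
Scanning left-to-right, naming '(' by encounter order:
  pos 0: '(' -> open internal node _0 (depth 1)
  pos 3: '(' -> open internal node _1 (depth 2)
  pos 4: '(' -> open internal node _2 (depth 3)
  pos 12: ')' -> close internal node _2 (now at depth 2)
  pos 17: ')' -> close internal node _1 (now at depth 1)
  pos 18: ')' -> close internal node _0 (now at depth 0)
Total internal nodes: 3
BFS adjacency from root:
  _0: E _1
  _1: _2 R Q
  _2: X H T D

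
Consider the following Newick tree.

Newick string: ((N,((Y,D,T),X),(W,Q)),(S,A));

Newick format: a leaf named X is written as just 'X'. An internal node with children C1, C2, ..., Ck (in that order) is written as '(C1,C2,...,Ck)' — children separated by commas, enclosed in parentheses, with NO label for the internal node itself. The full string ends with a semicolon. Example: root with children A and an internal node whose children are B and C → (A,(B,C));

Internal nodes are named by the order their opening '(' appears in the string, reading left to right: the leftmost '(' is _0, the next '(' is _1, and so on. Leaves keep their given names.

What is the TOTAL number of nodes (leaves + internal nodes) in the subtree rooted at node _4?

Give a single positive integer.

Answer: 3

Derivation:
Newick: ((N,((Y,D,T),X),(W,Q)),(S,A));
Locate _4: it is the '(' at position 16 (the 5th '(' reading left to right).
Query: subtree rooted at _4
_4: subtree_size = 1 + 2
  W: subtree_size = 1 + 0
  Q: subtree_size = 1 + 0
Total subtree size of _4: 3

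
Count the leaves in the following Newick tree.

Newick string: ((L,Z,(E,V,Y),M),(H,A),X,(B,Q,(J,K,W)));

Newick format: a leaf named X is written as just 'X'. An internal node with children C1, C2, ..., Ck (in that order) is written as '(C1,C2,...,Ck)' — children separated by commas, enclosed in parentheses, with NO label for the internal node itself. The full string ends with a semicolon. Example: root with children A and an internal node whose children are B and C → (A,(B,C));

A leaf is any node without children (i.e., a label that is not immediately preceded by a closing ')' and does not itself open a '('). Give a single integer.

Newick: ((L,Z,(E,V,Y),M),(H,A),X,(B,Q,(J,K,W)));
Scan left-to-right; a leaf is any maximal label run not followed by '(':
  pos 2: leaf 'L' → count = 1
  pos 4: leaf 'Z' → count = 2
  pos 7: leaf 'E' → count = 3
  pos 9: leaf 'V' → count = 4
  pos 11: leaf 'Y' → count = 5
  pos 14: leaf 'M' → count = 6
  pos 18: leaf 'H' → count = 7
  pos 20: leaf 'A' → count = 8
  pos 23: leaf 'X' → count = 9
  pos 26: leaf 'B' → count = 10
  pos 28: leaf 'Q' → count = 11
  pos 31: leaf 'J' → count = 12
  pos 33: leaf 'K' → count = 13
  pos 35: leaf 'W' → count = 14
Total leaves: 14

Answer: 14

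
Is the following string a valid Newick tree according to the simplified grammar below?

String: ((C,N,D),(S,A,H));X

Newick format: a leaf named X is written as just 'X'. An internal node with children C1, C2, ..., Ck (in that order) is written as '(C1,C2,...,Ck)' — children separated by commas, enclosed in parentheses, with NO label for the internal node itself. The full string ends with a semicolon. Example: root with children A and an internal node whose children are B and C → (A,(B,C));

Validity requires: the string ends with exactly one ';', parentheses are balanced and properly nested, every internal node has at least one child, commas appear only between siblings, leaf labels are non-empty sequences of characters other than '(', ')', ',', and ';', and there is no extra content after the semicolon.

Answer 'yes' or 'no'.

Input: ((C,N,D),(S,A,H));X
Paren balance: 3 '(' vs 3 ')' OK
Ends with single ';': False
Full parse: FAILS (must end with ;)
Valid: False

Answer: no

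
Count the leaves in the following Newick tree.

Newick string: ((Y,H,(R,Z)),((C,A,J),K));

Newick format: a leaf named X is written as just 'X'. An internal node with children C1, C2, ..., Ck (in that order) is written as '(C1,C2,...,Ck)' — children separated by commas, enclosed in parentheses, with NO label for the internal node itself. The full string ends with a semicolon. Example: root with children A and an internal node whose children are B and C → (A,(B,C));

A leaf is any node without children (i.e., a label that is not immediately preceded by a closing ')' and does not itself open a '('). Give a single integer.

Answer: 8

Derivation:
Newick: ((Y,H,(R,Z)),((C,A,J),K));
Scan left-to-right; a leaf is any maximal label run not followed by '(':
  pos 2: leaf 'Y' → count = 1
  pos 4: leaf 'H' → count = 2
  pos 7: leaf 'R' → count = 3
  pos 9: leaf 'Z' → count = 4
  pos 15: leaf 'C' → count = 5
  pos 17: leaf 'A' → count = 6
  pos 19: leaf 'J' → count = 7
  pos 22: leaf 'K' → count = 8
Total leaves: 8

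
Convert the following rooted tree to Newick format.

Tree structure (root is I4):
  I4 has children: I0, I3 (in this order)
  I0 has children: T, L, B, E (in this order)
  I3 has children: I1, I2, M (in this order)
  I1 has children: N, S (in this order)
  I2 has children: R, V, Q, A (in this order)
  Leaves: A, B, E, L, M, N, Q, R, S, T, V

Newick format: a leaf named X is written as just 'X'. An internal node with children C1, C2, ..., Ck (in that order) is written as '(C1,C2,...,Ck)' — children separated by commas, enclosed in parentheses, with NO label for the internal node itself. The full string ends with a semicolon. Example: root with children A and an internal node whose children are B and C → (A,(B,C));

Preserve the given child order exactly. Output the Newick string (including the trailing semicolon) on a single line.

internal I4 with children ['I0', 'I3']
  internal I0 with children ['T', 'L', 'B', 'E']
    leaf 'T' → 'T'
    leaf 'L' → 'L'
    leaf 'B' → 'B'
    leaf 'E' → 'E'
  → '(T,L,B,E)'
  internal I3 with children ['I1', 'I2', 'M']
    internal I1 with children ['N', 'S']
      leaf 'N' → 'N'
      leaf 'S' → 'S'
    → '(N,S)'
    internal I2 with children ['R', 'V', 'Q', 'A']
      leaf 'R' → 'R'
      leaf 'V' → 'V'
      leaf 'Q' → 'Q'
      leaf 'A' → 'A'
    → '(R,V,Q,A)'
    leaf 'M' → 'M'
  → '((N,S),(R,V,Q,A),M)'
→ '((T,L,B,E),((N,S),(R,V,Q,A),M))'
Final: ((T,L,B,E),((N,S),(R,V,Q,A),M));

Answer: ((T,L,B,E),((N,S),(R,V,Q,A),M));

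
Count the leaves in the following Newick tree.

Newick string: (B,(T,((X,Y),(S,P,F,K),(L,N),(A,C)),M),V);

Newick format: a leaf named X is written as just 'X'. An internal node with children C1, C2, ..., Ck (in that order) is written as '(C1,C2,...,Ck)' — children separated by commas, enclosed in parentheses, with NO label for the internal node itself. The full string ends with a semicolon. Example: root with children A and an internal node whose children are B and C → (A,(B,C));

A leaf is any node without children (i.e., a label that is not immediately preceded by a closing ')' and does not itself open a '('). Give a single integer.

Answer: 14

Derivation:
Newick: (B,(T,((X,Y),(S,P,F,K),(L,N),(A,C)),M),V);
Scan left-to-right; a leaf is any maximal label run not followed by '(':
  pos 1: leaf 'B' → count = 1
  pos 4: leaf 'T' → count = 2
  pos 8: leaf 'X' → count = 3
  pos 10: leaf 'Y' → count = 4
  pos 14: leaf 'S' → count = 5
  pos 16: leaf 'P' → count = 6
  pos 18: leaf 'F' → count = 7
  pos 20: leaf 'K' → count = 8
  pos 24: leaf 'L' → count = 9
  pos 26: leaf 'N' → count = 10
  pos 30: leaf 'A' → count = 11
  pos 32: leaf 'C' → count = 12
  pos 36: leaf 'M' → count = 13
  pos 39: leaf 'V' → count = 14
Total leaves: 14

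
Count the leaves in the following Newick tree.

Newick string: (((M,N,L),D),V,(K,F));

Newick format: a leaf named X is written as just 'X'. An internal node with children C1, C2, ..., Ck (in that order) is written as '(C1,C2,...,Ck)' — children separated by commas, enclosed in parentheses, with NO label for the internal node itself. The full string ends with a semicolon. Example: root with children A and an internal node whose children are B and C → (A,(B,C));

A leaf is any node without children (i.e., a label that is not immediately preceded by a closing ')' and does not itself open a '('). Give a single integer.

Answer: 7

Derivation:
Newick: (((M,N,L),D),V,(K,F));
Scan left-to-right; a leaf is any maximal label run not followed by '(':
  pos 3: leaf 'M' → count = 1
  pos 5: leaf 'N' → count = 2
  pos 7: leaf 'L' → count = 3
  pos 10: leaf 'D' → count = 4
  pos 13: leaf 'V' → count = 5
  pos 16: leaf 'K' → count = 6
  pos 18: leaf 'F' → count = 7
Total leaves: 7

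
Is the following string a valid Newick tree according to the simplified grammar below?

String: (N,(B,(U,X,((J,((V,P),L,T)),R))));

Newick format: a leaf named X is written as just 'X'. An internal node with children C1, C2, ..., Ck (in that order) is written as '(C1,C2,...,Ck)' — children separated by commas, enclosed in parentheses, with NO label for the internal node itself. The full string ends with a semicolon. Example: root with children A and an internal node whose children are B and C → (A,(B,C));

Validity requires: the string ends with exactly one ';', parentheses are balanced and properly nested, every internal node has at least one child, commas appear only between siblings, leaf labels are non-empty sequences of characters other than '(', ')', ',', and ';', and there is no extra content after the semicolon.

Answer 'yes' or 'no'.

Answer: yes

Derivation:
Input: (N,(B,(U,X,((J,((V,P),L,T)),R))));
Paren balance: 7 '(' vs 7 ')' OK
Ends with single ';': True
Full parse: OK
Valid: True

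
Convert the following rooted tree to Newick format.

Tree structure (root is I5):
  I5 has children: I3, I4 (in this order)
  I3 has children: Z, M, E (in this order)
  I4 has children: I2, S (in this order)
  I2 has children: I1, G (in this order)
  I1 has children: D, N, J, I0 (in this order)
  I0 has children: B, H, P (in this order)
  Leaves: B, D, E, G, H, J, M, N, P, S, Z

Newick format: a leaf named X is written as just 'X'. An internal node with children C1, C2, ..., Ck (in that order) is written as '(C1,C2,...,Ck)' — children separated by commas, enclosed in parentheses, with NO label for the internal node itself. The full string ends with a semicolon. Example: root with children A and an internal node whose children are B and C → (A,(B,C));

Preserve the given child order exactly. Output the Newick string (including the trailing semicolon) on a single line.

Answer: ((Z,M,E),(((D,N,J,(B,H,P)),G),S));

Derivation:
internal I5 with children ['I3', 'I4']
  internal I3 with children ['Z', 'M', 'E']
    leaf 'Z' → 'Z'
    leaf 'M' → 'M'
    leaf 'E' → 'E'
  → '(Z,M,E)'
  internal I4 with children ['I2', 'S']
    internal I2 with children ['I1', 'G']
      internal I1 with children ['D', 'N', 'J', 'I0']
        leaf 'D' → 'D'
        leaf 'N' → 'N'
        leaf 'J' → 'J'
        internal I0 with children ['B', 'H', 'P']
          leaf 'B' → 'B'
          leaf 'H' → 'H'
          leaf 'P' → 'P'
        → '(B,H,P)'
      → '(D,N,J,(B,H,P))'
      leaf 'G' → 'G'
    → '((D,N,J,(B,H,P)),G)'
    leaf 'S' → 'S'
  → '(((D,N,J,(B,H,P)),G),S)'
→ '((Z,M,E),(((D,N,J,(B,H,P)),G),S))'
Final: ((Z,M,E),(((D,N,J,(B,H,P)),G),S));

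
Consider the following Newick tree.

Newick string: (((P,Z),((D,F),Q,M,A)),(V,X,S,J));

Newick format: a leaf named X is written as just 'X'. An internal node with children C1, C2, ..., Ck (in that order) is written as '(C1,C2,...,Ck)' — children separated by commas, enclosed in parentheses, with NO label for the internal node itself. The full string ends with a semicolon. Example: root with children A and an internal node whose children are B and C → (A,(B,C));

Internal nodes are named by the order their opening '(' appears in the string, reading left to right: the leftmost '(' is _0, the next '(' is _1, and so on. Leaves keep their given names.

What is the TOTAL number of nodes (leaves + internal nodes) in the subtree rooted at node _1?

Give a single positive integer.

Newick: (((P,Z),((D,F),Q,M,A)),(V,X,S,J));
Locate _1: it is the '(' at position 1 (the 2nd '(' reading left to right).
Query: subtree rooted at _1
_1: subtree_size = 1 + 10
  _2: subtree_size = 1 + 2
    P: subtree_size = 1 + 0
    Z: subtree_size = 1 + 0
  _3: subtree_size = 1 + 6
    _4: subtree_size = 1 + 2
      D: subtree_size = 1 + 0
      F: subtree_size = 1 + 0
    Q: subtree_size = 1 + 0
    M: subtree_size = 1 + 0
    A: subtree_size = 1 + 0
Total subtree size of _1: 11

Answer: 11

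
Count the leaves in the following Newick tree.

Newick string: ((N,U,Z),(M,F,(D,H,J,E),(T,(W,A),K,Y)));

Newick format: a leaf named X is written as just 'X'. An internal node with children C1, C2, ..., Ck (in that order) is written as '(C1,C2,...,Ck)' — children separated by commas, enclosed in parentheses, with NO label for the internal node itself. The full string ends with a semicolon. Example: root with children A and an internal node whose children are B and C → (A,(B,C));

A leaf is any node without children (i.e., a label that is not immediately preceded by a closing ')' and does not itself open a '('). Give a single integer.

Answer: 14

Derivation:
Newick: ((N,U,Z),(M,F,(D,H,J,E),(T,(W,A),K,Y)));
Scan left-to-right; a leaf is any maximal label run not followed by '(':
  pos 2: leaf 'N' → count = 1
  pos 4: leaf 'U' → count = 2
  pos 6: leaf 'Z' → count = 3
  pos 10: leaf 'M' → count = 4
  pos 12: leaf 'F' → count = 5
  pos 15: leaf 'D' → count = 6
  pos 17: leaf 'H' → count = 7
  pos 19: leaf 'J' → count = 8
  pos 21: leaf 'E' → count = 9
  pos 25: leaf 'T' → count = 10
  pos 28: leaf 'W' → count = 11
  pos 30: leaf 'A' → count = 12
  pos 33: leaf 'K' → count = 13
  pos 35: leaf 'Y' → count = 14
Total leaves: 14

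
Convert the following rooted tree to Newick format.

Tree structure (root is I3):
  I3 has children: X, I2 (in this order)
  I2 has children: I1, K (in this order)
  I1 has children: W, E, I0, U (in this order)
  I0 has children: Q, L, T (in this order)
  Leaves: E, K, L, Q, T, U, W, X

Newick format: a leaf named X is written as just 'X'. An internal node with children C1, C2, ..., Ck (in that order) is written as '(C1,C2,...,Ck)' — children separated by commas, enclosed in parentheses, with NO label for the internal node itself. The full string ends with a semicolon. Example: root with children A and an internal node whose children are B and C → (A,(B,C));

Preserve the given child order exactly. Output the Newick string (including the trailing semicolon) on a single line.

internal I3 with children ['X', 'I2']
  leaf 'X' → 'X'
  internal I2 with children ['I1', 'K']
    internal I1 with children ['W', 'E', 'I0', 'U']
      leaf 'W' → 'W'
      leaf 'E' → 'E'
      internal I0 with children ['Q', 'L', 'T']
        leaf 'Q' → 'Q'
        leaf 'L' → 'L'
        leaf 'T' → 'T'
      → '(Q,L,T)'
      leaf 'U' → 'U'
    → '(W,E,(Q,L,T),U)'
    leaf 'K' → 'K'
  → '((W,E,(Q,L,T),U),K)'
→ '(X,((W,E,(Q,L,T),U),K))'
Final: (X,((W,E,(Q,L,T),U),K));

Answer: (X,((W,E,(Q,L,T),U),K));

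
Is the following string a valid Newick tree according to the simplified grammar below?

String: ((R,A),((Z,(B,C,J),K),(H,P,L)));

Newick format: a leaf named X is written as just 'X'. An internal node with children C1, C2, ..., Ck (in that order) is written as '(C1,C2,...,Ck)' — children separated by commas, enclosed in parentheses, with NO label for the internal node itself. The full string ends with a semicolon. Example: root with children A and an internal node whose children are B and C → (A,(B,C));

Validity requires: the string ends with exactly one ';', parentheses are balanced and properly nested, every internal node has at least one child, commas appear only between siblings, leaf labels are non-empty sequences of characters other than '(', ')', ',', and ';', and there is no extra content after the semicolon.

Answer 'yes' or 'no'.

Input: ((R,A),((Z,(B,C,J),K),(H,P,L)));
Paren balance: 6 '(' vs 6 ')' OK
Ends with single ';': True
Full parse: OK
Valid: True

Answer: yes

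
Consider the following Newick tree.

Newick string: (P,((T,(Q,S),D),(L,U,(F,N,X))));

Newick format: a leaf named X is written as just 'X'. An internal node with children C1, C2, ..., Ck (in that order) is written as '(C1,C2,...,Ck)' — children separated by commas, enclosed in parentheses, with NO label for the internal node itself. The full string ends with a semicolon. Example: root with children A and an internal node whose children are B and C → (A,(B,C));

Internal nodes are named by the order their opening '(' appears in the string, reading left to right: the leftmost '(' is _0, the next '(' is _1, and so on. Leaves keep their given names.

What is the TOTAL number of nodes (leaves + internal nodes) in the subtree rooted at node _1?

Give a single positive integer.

Newick: (P,((T,(Q,S),D),(L,U,(F,N,X))));
Locate _1: it is the '(' at position 3 (the 2nd '(' reading left to right).
Query: subtree rooted at _1
_1: subtree_size = 1 + 13
  _2: subtree_size = 1 + 5
    T: subtree_size = 1 + 0
    _3: subtree_size = 1 + 2
      Q: subtree_size = 1 + 0
      S: subtree_size = 1 + 0
    D: subtree_size = 1 + 0
  _4: subtree_size = 1 + 6
    L: subtree_size = 1 + 0
    U: subtree_size = 1 + 0
    _5: subtree_size = 1 + 3
      F: subtree_size = 1 + 0
      N: subtree_size = 1 + 0
      X: subtree_size = 1 + 0
Total subtree size of _1: 14

Answer: 14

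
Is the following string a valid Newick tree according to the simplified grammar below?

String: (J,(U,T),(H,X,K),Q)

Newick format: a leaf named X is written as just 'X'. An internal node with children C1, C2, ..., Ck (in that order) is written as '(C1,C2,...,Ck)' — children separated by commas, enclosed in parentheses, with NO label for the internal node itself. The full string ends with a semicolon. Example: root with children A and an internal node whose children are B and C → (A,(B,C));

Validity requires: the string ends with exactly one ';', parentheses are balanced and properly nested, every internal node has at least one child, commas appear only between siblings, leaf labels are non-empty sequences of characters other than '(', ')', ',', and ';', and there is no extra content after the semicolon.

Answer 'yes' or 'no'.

Input: (J,(U,T),(H,X,K),Q)
Paren balance: 3 '(' vs 3 ')' OK
Ends with single ';': False
Full parse: FAILS (must end with ;)
Valid: False

Answer: no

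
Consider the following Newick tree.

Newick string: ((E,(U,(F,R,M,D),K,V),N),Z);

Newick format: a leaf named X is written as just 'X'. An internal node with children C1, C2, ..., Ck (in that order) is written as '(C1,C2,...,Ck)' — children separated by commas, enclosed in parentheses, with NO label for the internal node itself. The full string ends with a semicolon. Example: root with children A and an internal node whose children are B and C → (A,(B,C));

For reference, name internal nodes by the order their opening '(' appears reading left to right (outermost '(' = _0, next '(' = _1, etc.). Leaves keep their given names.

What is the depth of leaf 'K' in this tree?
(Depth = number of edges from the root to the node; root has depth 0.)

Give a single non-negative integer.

Answer: 3

Derivation:
Newick: ((E,(U,(F,R,M,D),K,V),N),Z);
Naming internals by '(' encounter order: outermost '(' = _0, next = _1, ...
Query node: K
Path from root: _0 -> _1 -> _2 -> K
Depth of K: 3 (number of edges from root)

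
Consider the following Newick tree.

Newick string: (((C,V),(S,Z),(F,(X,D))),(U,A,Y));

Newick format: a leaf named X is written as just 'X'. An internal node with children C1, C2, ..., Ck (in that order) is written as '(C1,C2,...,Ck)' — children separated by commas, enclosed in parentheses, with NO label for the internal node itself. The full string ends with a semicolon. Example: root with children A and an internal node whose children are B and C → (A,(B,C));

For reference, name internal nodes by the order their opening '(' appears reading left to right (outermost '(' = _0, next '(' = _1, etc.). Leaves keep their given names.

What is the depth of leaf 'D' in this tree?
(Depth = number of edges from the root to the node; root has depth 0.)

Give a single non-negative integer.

Newick: (((C,V),(S,Z),(F,(X,D))),(U,A,Y));
Naming internals by '(' encounter order: outermost '(' = _0, next = _1, ...
Query node: D
Path from root: _0 -> _1 -> _4 -> _5 -> D
Depth of D: 4 (number of edges from root)

Answer: 4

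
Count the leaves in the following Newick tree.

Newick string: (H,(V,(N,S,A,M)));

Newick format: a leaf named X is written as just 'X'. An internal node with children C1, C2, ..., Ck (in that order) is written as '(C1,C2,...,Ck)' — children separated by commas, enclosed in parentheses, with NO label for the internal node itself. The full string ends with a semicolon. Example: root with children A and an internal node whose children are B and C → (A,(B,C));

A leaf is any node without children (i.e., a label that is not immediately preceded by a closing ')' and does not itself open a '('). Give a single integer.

Answer: 6

Derivation:
Newick: (H,(V,(N,S,A,M)));
Scan left-to-right; a leaf is any maximal label run not followed by '(':
  pos 1: leaf 'H' → count = 1
  pos 4: leaf 'V' → count = 2
  pos 7: leaf 'N' → count = 3
  pos 9: leaf 'S' → count = 4
  pos 11: leaf 'A' → count = 5
  pos 13: leaf 'M' → count = 6
Total leaves: 6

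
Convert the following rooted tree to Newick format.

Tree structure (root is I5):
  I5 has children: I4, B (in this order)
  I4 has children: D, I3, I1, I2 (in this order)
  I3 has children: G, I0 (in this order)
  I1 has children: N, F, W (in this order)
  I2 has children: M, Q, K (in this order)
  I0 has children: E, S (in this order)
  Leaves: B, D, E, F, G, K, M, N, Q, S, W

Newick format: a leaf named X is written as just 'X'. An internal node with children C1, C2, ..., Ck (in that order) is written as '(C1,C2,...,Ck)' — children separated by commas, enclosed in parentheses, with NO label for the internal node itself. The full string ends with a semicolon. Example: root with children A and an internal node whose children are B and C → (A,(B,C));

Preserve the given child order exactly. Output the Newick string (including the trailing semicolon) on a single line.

Answer: ((D,(G,(E,S)),(N,F,W),(M,Q,K)),B);

Derivation:
internal I5 with children ['I4', 'B']
  internal I4 with children ['D', 'I3', 'I1', 'I2']
    leaf 'D' → 'D'
    internal I3 with children ['G', 'I0']
      leaf 'G' → 'G'
      internal I0 with children ['E', 'S']
        leaf 'E' → 'E'
        leaf 'S' → 'S'
      → '(E,S)'
    → '(G,(E,S))'
    internal I1 with children ['N', 'F', 'W']
      leaf 'N' → 'N'
      leaf 'F' → 'F'
      leaf 'W' → 'W'
    → '(N,F,W)'
    internal I2 with children ['M', 'Q', 'K']
      leaf 'M' → 'M'
      leaf 'Q' → 'Q'
      leaf 'K' → 'K'
    → '(M,Q,K)'
  → '(D,(G,(E,S)),(N,F,W),(M,Q,K))'
  leaf 'B' → 'B'
→ '((D,(G,(E,S)),(N,F,W),(M,Q,K)),B)'
Final: ((D,(G,(E,S)),(N,F,W),(M,Q,K)),B);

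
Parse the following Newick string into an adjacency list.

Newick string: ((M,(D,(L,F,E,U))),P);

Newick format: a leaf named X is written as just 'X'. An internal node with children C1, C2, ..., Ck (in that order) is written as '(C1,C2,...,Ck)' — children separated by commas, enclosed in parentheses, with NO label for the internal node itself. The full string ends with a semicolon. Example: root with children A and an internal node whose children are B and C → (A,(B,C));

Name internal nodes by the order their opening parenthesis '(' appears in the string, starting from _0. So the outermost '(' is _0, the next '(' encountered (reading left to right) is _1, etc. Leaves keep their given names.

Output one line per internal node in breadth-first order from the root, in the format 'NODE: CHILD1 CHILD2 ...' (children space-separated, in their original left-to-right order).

Answer: _0: _1 P
_1: M _2
_2: D _3
_3: L F E U

Derivation:
Input: ((M,(D,(L,F,E,U))),P);
Scanning left-to-right, naming '(' by encounter order:
  pos 0: '(' -> open internal node _0 (depth 1)
  pos 1: '(' -> open internal node _1 (depth 2)
  pos 4: '(' -> open internal node _2 (depth 3)
  pos 7: '(' -> open internal node _3 (depth 4)
  pos 15: ')' -> close internal node _3 (now at depth 3)
  pos 16: ')' -> close internal node _2 (now at depth 2)
  pos 17: ')' -> close internal node _1 (now at depth 1)
  pos 20: ')' -> close internal node _0 (now at depth 0)
Total internal nodes: 4
BFS adjacency from root:
  _0: _1 P
  _1: M _2
  _2: D _3
  _3: L F E U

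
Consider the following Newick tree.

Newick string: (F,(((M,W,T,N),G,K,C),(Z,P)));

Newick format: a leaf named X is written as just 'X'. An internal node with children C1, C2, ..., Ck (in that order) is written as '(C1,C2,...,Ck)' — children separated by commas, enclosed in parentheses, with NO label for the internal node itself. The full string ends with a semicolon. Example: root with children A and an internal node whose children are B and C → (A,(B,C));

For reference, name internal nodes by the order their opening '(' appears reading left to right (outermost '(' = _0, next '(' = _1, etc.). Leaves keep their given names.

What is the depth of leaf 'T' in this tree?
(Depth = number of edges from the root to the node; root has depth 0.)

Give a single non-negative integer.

Newick: (F,(((M,W,T,N),G,K,C),(Z,P)));
Naming internals by '(' encounter order: outermost '(' = _0, next = _1, ...
Query node: T
Path from root: _0 -> _1 -> _2 -> _3 -> T
Depth of T: 4 (number of edges from root)

Answer: 4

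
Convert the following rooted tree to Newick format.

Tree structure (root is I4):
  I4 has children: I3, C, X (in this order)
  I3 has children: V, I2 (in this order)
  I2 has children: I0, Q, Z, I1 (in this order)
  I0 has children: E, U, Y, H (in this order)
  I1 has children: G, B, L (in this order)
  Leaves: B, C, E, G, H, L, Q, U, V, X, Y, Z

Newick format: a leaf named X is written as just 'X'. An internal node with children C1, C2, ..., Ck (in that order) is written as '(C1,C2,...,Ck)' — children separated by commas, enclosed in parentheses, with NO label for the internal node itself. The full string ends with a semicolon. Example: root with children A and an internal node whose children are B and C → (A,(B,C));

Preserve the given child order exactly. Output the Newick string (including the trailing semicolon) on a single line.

Answer: ((V,((E,U,Y,H),Q,Z,(G,B,L))),C,X);

Derivation:
internal I4 with children ['I3', 'C', 'X']
  internal I3 with children ['V', 'I2']
    leaf 'V' → 'V'
    internal I2 with children ['I0', 'Q', 'Z', 'I1']
      internal I0 with children ['E', 'U', 'Y', 'H']
        leaf 'E' → 'E'
        leaf 'U' → 'U'
        leaf 'Y' → 'Y'
        leaf 'H' → 'H'
      → '(E,U,Y,H)'
      leaf 'Q' → 'Q'
      leaf 'Z' → 'Z'
      internal I1 with children ['G', 'B', 'L']
        leaf 'G' → 'G'
        leaf 'B' → 'B'
        leaf 'L' → 'L'
      → '(G,B,L)'
    → '((E,U,Y,H),Q,Z,(G,B,L))'
  → '(V,((E,U,Y,H),Q,Z,(G,B,L)))'
  leaf 'C' → 'C'
  leaf 'X' → 'X'
→ '((V,((E,U,Y,H),Q,Z,(G,B,L))),C,X)'
Final: ((V,((E,U,Y,H),Q,Z,(G,B,L))),C,X);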